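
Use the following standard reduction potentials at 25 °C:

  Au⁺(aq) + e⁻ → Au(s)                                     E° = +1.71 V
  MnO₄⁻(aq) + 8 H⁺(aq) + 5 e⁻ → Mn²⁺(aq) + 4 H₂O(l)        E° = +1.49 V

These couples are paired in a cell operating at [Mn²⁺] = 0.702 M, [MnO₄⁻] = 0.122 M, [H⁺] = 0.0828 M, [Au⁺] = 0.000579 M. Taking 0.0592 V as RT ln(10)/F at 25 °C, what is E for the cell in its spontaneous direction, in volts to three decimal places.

+0.140 V

Au⁺/Au is the cathode (higher E°), MnO₄⁻/Mn²⁺ the anode: E°cell = +1.71 − (+1.49) = +0.22 V, n = 5.
Overall: 5 Au⁺(aq) + Mn²⁺(aq) + 4 H₂O(l) → 5 Au(s) + MnO₄⁻(aq) + 8 H⁺(aq)
Q = [MnO₄⁻]·[H⁺]^8 / ([Au⁺]^5·[Mn²⁺]); log Q = 6.771.
E = E° − (0.0592/n) log Q = +0.22 − (0.0592/5)(6.771) = +0.140 V.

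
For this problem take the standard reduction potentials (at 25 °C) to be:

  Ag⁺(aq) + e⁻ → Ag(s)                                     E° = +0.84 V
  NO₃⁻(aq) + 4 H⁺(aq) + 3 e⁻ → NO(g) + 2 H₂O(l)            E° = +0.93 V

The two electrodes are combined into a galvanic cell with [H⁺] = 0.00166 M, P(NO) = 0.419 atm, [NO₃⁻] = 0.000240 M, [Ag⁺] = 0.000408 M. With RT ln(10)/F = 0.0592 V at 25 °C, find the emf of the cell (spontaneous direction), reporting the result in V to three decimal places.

+0.007 V

NO₃⁻/NO is the cathode (higher E°), Ag⁺/Ag the anode: E°cell = +0.93 − (+0.84) = +0.09 V, n = 3.
Overall: NO₃⁻(aq) + 4 H⁺(aq) + 3 Ag(s) → NO(g) + 2 H₂O(l) + 3 Ag⁺(aq)
Q = P(NO)·[Ag⁺]^3 / ([NO₃⁻]·[H⁺]^4); log Q = 4.194.
E = E° − (0.0592/n) log Q = +0.09 − (0.0592/3)(4.194) = +0.007 V.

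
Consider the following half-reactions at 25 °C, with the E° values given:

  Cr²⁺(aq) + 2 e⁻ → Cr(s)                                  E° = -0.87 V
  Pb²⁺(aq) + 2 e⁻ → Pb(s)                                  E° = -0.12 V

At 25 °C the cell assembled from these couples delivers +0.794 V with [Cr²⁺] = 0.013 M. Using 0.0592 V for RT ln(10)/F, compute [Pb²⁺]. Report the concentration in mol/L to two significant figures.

Pb²⁺/Pb is the cathode, Cr²⁺/Cr the anode: E°cell = +0.75 V, n = 2.
Overall reaction: Pb²⁺(aq) + Cr(s) → Pb(s) + Cr²⁺(aq); Q = [Cr²⁺]^1/[Pb²⁺]^1.
From E = E° − (0.0592/n) log Q: log Q = (E° − E)·n/0.0592 = (+0.75 − (+0.794))·2/0.0592 = -1.4865.
So 1·log[Pb²⁺] = 1·log(0.013) − log Q = -1.8861 − (-1.4865) = -0.3996; [Pb²⁺] = 10^(-0.3996) ≈ 0.40 M.

0.40 M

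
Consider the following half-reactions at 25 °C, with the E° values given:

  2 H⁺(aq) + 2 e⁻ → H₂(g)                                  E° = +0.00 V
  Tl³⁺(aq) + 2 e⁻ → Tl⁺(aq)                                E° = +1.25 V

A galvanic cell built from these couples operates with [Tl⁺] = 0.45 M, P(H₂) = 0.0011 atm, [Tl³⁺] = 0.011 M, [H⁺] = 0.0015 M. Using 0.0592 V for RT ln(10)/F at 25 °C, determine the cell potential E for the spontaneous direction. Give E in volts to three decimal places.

Tl³⁺/Tl⁺ is the cathode (higher E°), H⁺/H₂ the anode: E°cell = +1.25 − (+0.00) = +1.25 V, n = 2.
Overall: Tl³⁺(aq) + H₂(g) → Tl⁺(aq) + 2 H⁺(aq)
Q = [Tl⁺]·[H⁺]^2 / ([Tl³⁺]·P(H₂)); log Q = -1.077.
E = E° − (0.0592/n) log Q = +1.25 − (0.0592/2)(-1.077) = +1.282 V.

+1.282 V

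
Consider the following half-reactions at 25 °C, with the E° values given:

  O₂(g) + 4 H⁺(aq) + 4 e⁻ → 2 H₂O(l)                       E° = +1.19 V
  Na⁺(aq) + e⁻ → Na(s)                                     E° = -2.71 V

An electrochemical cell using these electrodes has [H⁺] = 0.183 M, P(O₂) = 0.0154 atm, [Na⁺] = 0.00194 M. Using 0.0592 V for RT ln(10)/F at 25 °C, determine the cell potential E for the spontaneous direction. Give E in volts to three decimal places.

O₂/H₂O is the cathode (higher E°), Na⁺/Na the anode: E°cell = +1.19 − (-2.71) = +3.90 V, n = 4.
Overall: O₂(g) + 4 H⁺(aq) + 4 Na(s) → 2 H₂O(l) + 4 Na⁺(aq)
Q = [Na⁺]^4 / (P(O₂)·[H⁺]^4); log Q = -6.086.
E = E° − (0.0592/n) log Q = +3.90 − (0.0592/4)(-6.086) = +3.990 V.

+3.990 V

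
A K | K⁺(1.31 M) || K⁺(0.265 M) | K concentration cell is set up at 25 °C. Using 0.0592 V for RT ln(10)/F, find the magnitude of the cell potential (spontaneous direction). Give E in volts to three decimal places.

For a concentration cell E°cell = 0. The 1.31 M side is the cathode (reduction is favoured where [K⁺] is higher).
With n = 1, E = −(0.0592/1) log([K⁺]ₐₙ/[K⁺]꜀ₐₜ) = −(0.0592/1) log(0.265/1.31) = −(0.0592/1)(-0.694) = +0.041 V.

+0.041 V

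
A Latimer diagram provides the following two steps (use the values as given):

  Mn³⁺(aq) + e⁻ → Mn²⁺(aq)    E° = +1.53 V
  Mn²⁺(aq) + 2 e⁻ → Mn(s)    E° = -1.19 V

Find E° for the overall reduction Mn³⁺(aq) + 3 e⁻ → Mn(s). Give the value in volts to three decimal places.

Since ΔG° = −nFE° is additive over sequential reductions, n₃E°₃ = n₁E°₁ + n₂E°₂.
E°₃ = (1×+1.53 + 2×-1.19) / 3 = (-0.850) / 3 = -0.283 V.

-0.283 V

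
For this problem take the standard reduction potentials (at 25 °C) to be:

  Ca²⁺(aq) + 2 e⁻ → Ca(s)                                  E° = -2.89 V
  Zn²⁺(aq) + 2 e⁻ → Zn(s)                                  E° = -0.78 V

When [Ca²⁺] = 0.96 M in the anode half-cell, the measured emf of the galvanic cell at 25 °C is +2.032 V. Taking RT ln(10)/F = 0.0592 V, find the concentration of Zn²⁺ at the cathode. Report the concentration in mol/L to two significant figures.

0.0022 M

Zn²⁺/Zn is the cathode, Ca²⁺/Ca the anode: E°cell = +2.11 V, n = 2.
Overall reaction: Zn²⁺(aq) + Ca(s) → Zn(s) + Ca²⁺(aq); Q = [Ca²⁺]^1/[Zn²⁺]^1.
From E = E° − (0.0592/n) log Q: log Q = (E° − E)·n/0.0592 = (+2.11 − (+2.032))·2/0.0592 = 2.6351.
So 1·log[Zn²⁺] = 1·log(0.96) − log Q = -0.0177 − (2.6351) = -2.6528; [Zn²⁺] = 10^(-2.6528) ≈ 0.0022 M.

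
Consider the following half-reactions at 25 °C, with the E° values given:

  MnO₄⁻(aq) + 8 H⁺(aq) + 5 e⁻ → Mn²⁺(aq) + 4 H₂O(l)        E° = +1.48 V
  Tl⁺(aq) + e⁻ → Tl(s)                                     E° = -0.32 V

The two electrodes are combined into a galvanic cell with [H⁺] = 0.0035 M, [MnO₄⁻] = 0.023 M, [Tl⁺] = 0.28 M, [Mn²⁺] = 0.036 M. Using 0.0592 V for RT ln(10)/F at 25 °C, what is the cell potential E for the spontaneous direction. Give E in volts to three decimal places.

+1.598 V

MnO₄⁻/Mn²⁺ is the cathode (higher E°), Tl⁺/Tl the anode: E°cell = +1.48 − (-0.32) = +1.80 V, n = 5.
Overall: MnO₄⁻(aq) + 8 H⁺(aq) + 5 Tl(s) → Mn²⁺(aq) + 4 H₂O(l) + 5 Tl⁺(aq)
Q = [Mn²⁺]·[Tl⁺]^5 / ([MnO₄⁻]·[H⁺]^8); log Q = 17.078.
E = E° − (0.0592/n) log Q = +1.80 − (0.0592/5)(17.078) = +1.598 V.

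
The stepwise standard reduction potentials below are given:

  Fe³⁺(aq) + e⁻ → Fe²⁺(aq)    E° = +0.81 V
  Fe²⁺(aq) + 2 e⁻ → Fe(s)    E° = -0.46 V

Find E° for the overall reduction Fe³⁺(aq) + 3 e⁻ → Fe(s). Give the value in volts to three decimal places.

-0.037 V

Standard free energies of sequential steps add: ΔG°₃ = ΔG°₁ + ΔG°₂, so n₃E°₃ = n₁E°₁ + n₂E°₂.
E°₃ = (1×+0.81 + 2×-0.46) / 3 = (-0.110) / 3 = -0.037 V.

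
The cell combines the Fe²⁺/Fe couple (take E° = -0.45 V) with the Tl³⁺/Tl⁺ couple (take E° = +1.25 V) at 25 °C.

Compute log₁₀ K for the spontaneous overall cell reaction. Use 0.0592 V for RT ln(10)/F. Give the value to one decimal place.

Cathode: Tl³⁺/Tl⁺; anode: Fe²⁺/Fe. E°cell = +1.70 V, n = 2.
log K = nE°cell / 0.0592 = (2)(+1.70) / 0.0592 = 57.4.

57.4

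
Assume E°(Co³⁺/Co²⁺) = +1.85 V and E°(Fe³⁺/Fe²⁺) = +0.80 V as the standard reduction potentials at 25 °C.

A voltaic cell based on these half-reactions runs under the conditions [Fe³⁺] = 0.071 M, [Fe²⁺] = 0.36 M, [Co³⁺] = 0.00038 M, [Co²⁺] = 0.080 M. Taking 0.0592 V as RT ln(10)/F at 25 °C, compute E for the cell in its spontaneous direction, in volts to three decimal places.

+0.954 V

Co³⁺/Co²⁺ is the cathode (higher E°), Fe³⁺/Fe²⁺ the anode: E°cell = +1.85 − (+0.80) = +1.05 V, n = 1.
Overall: Co³⁺(aq) + Fe²⁺(aq) → Co²⁺(aq) + Fe³⁺(aq)
Q = [Co²⁺]·[Fe³⁺] / ([Co³⁺]·[Fe²⁺]); log Q = 1.618.
E = E° − (0.0592/n) log Q = +1.05 − (0.0592/1)(1.618) = +0.954 V.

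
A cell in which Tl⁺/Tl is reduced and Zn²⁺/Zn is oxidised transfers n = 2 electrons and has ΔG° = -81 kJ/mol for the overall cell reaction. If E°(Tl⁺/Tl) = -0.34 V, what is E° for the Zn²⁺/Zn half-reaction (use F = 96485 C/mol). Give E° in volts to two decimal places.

-0.76 V

E°cell = −ΔG°/(nF) = −(-81×10³)/((2)(96485)) = +0.420 V.
Since Tl⁺/Tl is the cathode and Zn²⁺/Zn the anode, E°cell = E°(Tl⁺/Tl) − E°(Zn²⁺/Zn).
So E°(Zn²⁺/Zn) = E°(Tl⁺/Tl) − E°cell = (-0.34) − (+0.420) = -0.76 V.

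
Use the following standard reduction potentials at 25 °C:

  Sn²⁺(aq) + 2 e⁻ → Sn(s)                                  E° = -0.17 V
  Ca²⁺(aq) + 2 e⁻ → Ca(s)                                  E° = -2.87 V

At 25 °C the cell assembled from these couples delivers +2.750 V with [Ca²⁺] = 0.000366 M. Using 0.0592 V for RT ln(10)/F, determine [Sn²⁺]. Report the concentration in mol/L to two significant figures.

Sn²⁺/Sn is the cathode, Ca²⁺/Ca the anode: E°cell = +2.70 V, n = 2.
Overall reaction: Sn²⁺(aq) + Ca(s) → Sn(s) + Ca²⁺(aq); Q = [Ca²⁺]^1/[Sn²⁺]^1.
From E = E° − (0.0592/n) log Q: log Q = (E° − E)·n/0.0592 = (+2.70 − (+2.750))·2/0.0592 = -1.6892.
So 1·log[Sn²⁺] = 1·log(0.000366) − log Q = -3.4365 − (-1.6892) = -1.7473; [Sn²⁺] = 10^(-1.7473) ≈ 0.018 M.

0.018 M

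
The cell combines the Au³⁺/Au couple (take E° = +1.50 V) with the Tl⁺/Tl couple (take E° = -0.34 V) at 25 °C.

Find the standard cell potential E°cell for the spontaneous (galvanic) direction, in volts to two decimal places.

The Au³⁺/Au couple has the higher reduction potential, so it is the cathode; Tl⁺/Tl is oxidised at the anode.
E°cell = E°(cathode) − E°(anode) = (+1.50) − (-0.34) = +1.84 V.
Since E°cell > 0, the reaction is spontaneous under standard conditions.

+1.84 V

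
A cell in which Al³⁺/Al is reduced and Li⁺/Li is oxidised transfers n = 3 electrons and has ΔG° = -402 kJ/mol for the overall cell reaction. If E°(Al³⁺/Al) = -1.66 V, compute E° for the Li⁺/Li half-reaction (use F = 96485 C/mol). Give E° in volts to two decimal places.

-3.05 V

E°cell = −ΔG°/(nF) = −(-402×10³)/((3)(96485)) = +1.389 V.
Since Al³⁺/Al is the cathode and Li⁺/Li the anode, E°cell = E°(Al³⁺/Al) − E°(Li⁺/Li).
So E°(Li⁺/Li) = E°(Al³⁺/Al) − E°cell = (-1.66) − (+1.389) = -3.05 V.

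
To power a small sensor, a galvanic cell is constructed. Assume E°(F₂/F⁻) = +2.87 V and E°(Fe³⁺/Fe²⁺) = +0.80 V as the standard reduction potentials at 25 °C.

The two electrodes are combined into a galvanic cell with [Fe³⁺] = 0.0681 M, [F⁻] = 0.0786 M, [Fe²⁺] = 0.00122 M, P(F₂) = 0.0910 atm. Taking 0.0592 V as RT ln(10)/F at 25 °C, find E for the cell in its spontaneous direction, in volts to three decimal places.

+2.001 V

F₂/F⁻ is the cathode (higher E°), Fe³⁺/Fe²⁺ the anode: E°cell = +2.87 − (+0.80) = +2.07 V, n = 2.
Overall: F₂(g) + 2 Fe²⁺(aq) → 2 F⁻(aq) + 2 Fe³⁺(aq)
Q = [F⁻]^2·[Fe³⁺]^2 / (P(F₂)·[Fe²⁺]^2); log Q = 2.325.
E = E° − (0.0592/n) log Q = +2.07 − (0.0592/2)(2.325) = +2.001 V.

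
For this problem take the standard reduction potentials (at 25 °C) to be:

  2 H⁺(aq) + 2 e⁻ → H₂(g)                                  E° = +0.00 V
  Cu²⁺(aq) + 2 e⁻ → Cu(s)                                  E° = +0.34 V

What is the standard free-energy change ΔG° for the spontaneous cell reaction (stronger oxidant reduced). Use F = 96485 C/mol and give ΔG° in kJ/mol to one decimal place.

Cu²⁺/Cu (E° = +0.34 V) is the cathode; H⁺/H₂ (E° = +0.00 V) is the anode, so E°cell = +0.34 V.
Balancing electrons gives n = 2 (lcm of 2 and 2).
ΔG° = −nFE° = −(2)(96485)(+0.34) = -65,610 J = -65.6 kJ/mol.

-65.6 kJ/mol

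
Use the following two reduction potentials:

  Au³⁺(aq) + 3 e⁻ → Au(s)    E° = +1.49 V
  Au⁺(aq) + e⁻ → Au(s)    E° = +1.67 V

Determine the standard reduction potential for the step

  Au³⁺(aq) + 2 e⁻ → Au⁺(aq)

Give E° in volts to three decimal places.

Sequential free energies add, so n₃E°₃ = n₁E°₁ + n₂E°₂.
With n₃ = 3, and the known step contributing 1×(+1.67) V, the unknown satisfies 2·E° = 3×(+1.49) − 1×(+1.67) = +2.800.
E° = +2.800 / 2 = +1.400 V.

+1.400 V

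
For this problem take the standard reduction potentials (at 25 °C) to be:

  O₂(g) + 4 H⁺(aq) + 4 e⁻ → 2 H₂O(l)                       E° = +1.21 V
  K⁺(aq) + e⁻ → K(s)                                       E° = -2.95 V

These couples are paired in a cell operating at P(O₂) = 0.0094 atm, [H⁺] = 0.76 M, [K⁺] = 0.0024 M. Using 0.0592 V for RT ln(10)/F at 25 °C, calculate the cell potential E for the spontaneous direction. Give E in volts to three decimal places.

O₂/H₂O is the cathode (higher E°), K⁺/K the anode: E°cell = +1.21 − (-2.95) = +4.16 V, n = 4.
Overall: O₂(g) + 4 H⁺(aq) + 4 K(s) → 2 H₂O(l) + 4 K⁺(aq)
Q = [K⁺]^4 / (P(O₂)·[H⁺]^4); log Q = -7.976.
E = E° − (0.0592/n) log Q = +4.16 − (0.0592/4)(-7.976) = +4.278 V.

+4.278 V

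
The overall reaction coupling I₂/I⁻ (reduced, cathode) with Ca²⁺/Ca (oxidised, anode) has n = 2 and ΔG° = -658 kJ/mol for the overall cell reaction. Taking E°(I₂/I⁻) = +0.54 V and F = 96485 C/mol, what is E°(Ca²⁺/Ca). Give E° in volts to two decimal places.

E°cell = −ΔG°/(nF) = −(-658×10³)/((2)(96485)) = +3.410 V.
Since I₂/I⁻ is the cathode and Ca²⁺/Ca the anode, E°cell = E°(I₂/I⁻) − E°(Ca²⁺/Ca).
So E°(Ca²⁺/Ca) = E°(I₂/I⁻) − E°cell = (+0.54) − (+3.410) = -2.87 V.

-2.87 V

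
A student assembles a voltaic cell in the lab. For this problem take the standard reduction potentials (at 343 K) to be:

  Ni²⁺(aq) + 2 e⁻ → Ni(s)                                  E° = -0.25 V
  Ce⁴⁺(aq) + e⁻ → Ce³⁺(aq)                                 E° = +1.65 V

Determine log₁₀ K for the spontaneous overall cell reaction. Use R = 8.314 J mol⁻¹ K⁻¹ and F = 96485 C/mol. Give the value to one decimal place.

Cathode: Ce⁴⁺/Ce³⁺; anode: Ni²⁺/Ni. E°cell = (+1.65) − (-0.25) = +1.90 V, with n = 2.
ΔG° = −nFE° = −RT ln K, so ln K = nFE°/(RT) = (2)(96485)(+1.90) / ((8.314)(343)) = 128.570.
log₁₀ K = 128.570 / ln 10 = 55.8.

55.8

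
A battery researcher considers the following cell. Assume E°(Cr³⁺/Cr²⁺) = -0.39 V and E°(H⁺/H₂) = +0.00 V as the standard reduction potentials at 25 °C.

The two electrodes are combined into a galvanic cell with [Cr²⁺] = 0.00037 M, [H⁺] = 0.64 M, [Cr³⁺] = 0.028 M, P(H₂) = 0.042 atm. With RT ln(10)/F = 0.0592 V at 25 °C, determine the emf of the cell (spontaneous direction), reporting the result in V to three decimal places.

H⁺/H₂ is the cathode (higher E°), Cr³⁺/Cr²⁺ the anode: E°cell = +0.00 − (-0.39) = +0.39 V, n = 2.
Overall: 2 H⁺(aq) + 2 Cr²⁺(aq) → H₂(g) + 2 Cr³⁺(aq)
Q = P(H₂)·[Cr³⁺]^2 / ([H⁺]^2·[Cr²⁺]^2); log Q = 2.769.
E = E° − (0.0592/n) log Q = +0.39 − (0.0592/2)(2.769) = +0.308 V.

+0.308 V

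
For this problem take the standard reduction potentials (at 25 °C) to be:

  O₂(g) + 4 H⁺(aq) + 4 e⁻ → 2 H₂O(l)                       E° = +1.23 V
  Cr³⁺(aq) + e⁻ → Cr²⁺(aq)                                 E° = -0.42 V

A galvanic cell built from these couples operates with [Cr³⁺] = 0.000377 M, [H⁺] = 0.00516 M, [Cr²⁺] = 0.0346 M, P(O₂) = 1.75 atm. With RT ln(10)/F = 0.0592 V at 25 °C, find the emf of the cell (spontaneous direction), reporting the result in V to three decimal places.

O₂/H₂O is the cathode (higher E°), Cr³⁺/Cr²⁺ the anode: E°cell = +1.23 − (-0.42) = +1.65 V, n = 4.
Overall: O₂(g) + 4 H⁺(aq) + 4 Cr²⁺(aq) → 2 H₂O(l) + 4 Cr³⁺(aq)
Q = [Cr³⁺]^4 / (P(O₂)·[H⁺]^4·[Cr²⁺]^4); log Q = 1.055.
E = E° − (0.0592/n) log Q = +1.65 − (0.0592/4)(1.055) = +1.634 V.

+1.634 V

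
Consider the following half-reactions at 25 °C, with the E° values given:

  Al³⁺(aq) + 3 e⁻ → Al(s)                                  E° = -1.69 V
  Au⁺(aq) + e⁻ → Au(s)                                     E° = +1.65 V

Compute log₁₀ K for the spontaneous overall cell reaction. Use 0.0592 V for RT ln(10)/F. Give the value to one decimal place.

169.3

Cathode: Au⁺/Au; anode: Al³⁺/Al. E°cell = +3.34 V, n = 3.
log K = nE°cell / 0.0592 = (3)(+3.34) / 0.0592 = 169.3.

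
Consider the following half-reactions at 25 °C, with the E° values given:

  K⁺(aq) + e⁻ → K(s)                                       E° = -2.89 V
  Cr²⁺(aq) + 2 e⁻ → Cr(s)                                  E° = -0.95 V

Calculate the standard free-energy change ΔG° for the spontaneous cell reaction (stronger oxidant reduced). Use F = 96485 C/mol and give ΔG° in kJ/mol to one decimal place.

-374.4 kJ/mol

Cr²⁺/Cr (E° = -0.95 V) is the cathode; K⁺/K (E° = -2.89 V) is the anode, so E°cell = +1.94 V.
Balancing electrons gives n = 2 (lcm of 2 and 1).
ΔG° = −nFE° = −(2)(96485)(+1.94) = -374,362 J = -374.4 kJ/mol.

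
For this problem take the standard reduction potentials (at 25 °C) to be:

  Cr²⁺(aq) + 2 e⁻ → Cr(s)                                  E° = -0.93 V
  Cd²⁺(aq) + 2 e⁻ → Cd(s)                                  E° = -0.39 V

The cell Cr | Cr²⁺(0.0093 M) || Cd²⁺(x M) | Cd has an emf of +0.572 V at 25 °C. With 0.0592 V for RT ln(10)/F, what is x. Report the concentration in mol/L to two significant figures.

0.11 M

Cd²⁺/Cd is the cathode, Cr²⁺/Cr the anode: E°cell = +0.54 V, n = 2.
Overall reaction: Cd²⁺(aq) + Cr(s) → Cd(s) + Cr²⁺(aq); Q = [Cr²⁺]^1/[Cd²⁺]^1.
From E = E° − (0.0592/n) log Q: log Q = (E° − E)·n/0.0592 = (+0.54 − (+0.572))·2/0.0592 = -1.0811.
So 1·log[Cd²⁺] = 1·log(0.0093) − log Q = -2.0315 − (-1.0811) = -0.9504; [Cd²⁺] = 10^(-0.9504) ≈ 0.11 M.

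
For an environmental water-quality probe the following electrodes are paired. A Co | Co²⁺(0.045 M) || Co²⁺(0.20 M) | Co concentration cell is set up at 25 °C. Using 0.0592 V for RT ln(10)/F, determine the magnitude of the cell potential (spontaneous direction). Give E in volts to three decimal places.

For a concentration cell E°cell = 0. The 0.20 M side is the cathode (reduction is favoured where [Co²⁺] is higher).
With n = 2, E = −(0.0592/2) log([Co²⁺]ₐₙ/[Co²⁺]꜀ₐₜ) = −(0.0592/2) log(0.045/0.2) = −(0.0592/2)(-0.648) = +0.019 V.

+0.019 V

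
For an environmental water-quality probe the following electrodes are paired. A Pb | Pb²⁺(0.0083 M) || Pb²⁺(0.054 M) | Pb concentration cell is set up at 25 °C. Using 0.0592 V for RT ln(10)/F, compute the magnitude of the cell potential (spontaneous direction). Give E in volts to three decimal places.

For a concentration cell E°cell = 0. The 0.054 M side is the cathode (reduction is favoured where [Pb²⁺] is higher).
With n = 2, E = −(0.0592/2) log([Pb²⁺]ₐₙ/[Pb²⁺]꜀ₐₜ) = −(0.0592/2) log(0.0083/0.054) = −(0.0592/2)(-0.813) = +0.024 V.

+0.024 V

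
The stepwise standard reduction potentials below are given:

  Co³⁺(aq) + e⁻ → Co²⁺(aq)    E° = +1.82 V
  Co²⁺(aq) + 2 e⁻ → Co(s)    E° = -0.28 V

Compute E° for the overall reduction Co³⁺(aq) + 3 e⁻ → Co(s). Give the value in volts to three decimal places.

Adding the free-energy changes (−nFE°) of the two steps gives −n₃FE°₃ = −n₁FE°₁ − n₂FE°₂.
E°₃ = (1×+1.82 + 2×-0.28) / 3 = (+1.260) / 3 = +0.420 V.

+0.420 V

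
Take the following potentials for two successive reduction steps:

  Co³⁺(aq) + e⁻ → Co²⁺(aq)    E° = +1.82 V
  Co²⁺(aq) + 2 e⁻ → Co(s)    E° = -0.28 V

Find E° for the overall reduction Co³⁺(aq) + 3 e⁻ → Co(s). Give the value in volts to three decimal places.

Adding the free-energy changes (−nFE°) of the two steps gives −n₃FE°₃ = −n₁FE°₁ − n₂FE°₂.
E°₃ = (1×+1.82 + 2×-0.28) / 3 = (+1.260) / 3 = +0.420 V.

+0.420 V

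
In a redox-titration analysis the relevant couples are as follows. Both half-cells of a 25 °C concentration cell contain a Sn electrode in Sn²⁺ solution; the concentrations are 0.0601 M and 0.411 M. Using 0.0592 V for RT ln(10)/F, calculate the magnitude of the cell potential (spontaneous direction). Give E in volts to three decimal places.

For a concentration cell E°cell = 0. The 0.411 M side is the cathode (reduction is favoured where [Sn²⁺] is higher).
With n = 2, E = −(0.0592/2) log([Sn²⁺]ₐₙ/[Sn²⁺]꜀ₐₜ) = −(0.0592/2) log(0.0601/0.411) = −(0.0592/2)(-0.835) = +0.025 V.

+0.025 V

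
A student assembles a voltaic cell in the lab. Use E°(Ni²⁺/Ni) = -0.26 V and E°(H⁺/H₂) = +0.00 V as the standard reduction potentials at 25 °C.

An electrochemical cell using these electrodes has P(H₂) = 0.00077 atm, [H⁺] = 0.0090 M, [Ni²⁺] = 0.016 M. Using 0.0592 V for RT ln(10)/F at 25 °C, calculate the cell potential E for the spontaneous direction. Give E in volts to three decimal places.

H⁺/H₂ is the cathode (higher E°), Ni²⁺/Ni the anode: E°cell = +0.00 − (-0.26) = +0.26 V, n = 2.
Overall: 2 H⁺(aq) + Ni(s) → H₂(g) + Ni²⁺(aq)
Q = P(H₂)·[Ni²⁺] / ([H⁺]^2); log Q = -0.818.
E = E° − (0.0592/n) log Q = +0.26 − (0.0592/2)(-0.818) = +0.284 V.

+0.284 V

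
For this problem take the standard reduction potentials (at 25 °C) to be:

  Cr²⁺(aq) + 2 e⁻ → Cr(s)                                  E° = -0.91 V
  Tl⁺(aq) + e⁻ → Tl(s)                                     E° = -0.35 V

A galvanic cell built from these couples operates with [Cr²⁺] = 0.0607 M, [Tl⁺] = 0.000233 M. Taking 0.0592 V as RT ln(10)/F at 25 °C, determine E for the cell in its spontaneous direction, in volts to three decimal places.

Tl⁺/Tl is the cathode (higher E°), Cr²⁺/Cr the anode: E°cell = -0.35 − (-0.91) = +0.56 V, n = 2.
Overall: 2 Tl⁺(aq) + Cr(s) → 2 Tl(s) + Cr²⁺(aq)
Q = [Cr²⁺] / ([Tl⁺]^2); log Q = 6.048.
E = E° − (0.0592/n) log Q = +0.56 − (0.0592/2)(6.048) = +0.381 V.

+0.381 V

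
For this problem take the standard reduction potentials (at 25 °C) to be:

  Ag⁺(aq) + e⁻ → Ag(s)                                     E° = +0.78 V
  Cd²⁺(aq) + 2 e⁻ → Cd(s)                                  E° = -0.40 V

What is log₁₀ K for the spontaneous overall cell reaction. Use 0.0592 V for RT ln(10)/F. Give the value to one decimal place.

39.9

Cathode: Ag⁺/Ag; anode: Cd²⁺/Cd. E°cell = +1.18 V, n = 2.
log K = nE°cell / 0.0592 = (2)(+1.18) / 0.0592 = 39.9.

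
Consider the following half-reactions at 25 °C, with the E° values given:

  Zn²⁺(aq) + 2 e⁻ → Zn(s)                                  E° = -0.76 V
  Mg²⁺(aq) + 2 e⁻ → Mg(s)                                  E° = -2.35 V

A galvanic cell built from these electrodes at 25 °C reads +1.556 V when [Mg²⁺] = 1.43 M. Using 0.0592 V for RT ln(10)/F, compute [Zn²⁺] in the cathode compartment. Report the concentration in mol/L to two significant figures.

Zn²⁺/Zn is the cathode, Mg²⁺/Mg the anode: E°cell = +1.59 V, n = 2.
Overall reaction: Zn²⁺(aq) + Mg(s) → Zn(s) + Mg²⁺(aq); Q = [Mg²⁺]^1/[Zn²⁺]^1.
From E = E° − (0.0592/n) log Q: log Q = (E° − E)·n/0.0592 = (+1.59 − (+1.556))·2/0.0592 = 1.1486.
So 1·log[Zn²⁺] = 1·log(1.43) − log Q = 0.1553 − (1.1486) = -0.9933; [Zn²⁺] = 10^(-0.9933) ≈ 0.10 M.

0.10 M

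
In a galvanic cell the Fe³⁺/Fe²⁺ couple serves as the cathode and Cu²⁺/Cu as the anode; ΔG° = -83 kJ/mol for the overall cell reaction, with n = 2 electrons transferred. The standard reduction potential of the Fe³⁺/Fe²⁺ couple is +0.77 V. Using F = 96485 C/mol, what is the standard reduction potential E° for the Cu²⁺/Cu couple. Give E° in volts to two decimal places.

+0.34 V

E°cell = −ΔG°/(nF) = −(-83×10³)/((2)(96485)) = +0.430 V.
Since Fe³⁺/Fe²⁺ is the cathode and Cu²⁺/Cu the anode, E°cell = E°(Fe³⁺/Fe²⁺) − E°(Cu²⁺/Cu).
So E°(Cu²⁺/Cu) = E°(Fe³⁺/Fe²⁺) − E°cell = (+0.77) − (+0.430) = +0.34 V.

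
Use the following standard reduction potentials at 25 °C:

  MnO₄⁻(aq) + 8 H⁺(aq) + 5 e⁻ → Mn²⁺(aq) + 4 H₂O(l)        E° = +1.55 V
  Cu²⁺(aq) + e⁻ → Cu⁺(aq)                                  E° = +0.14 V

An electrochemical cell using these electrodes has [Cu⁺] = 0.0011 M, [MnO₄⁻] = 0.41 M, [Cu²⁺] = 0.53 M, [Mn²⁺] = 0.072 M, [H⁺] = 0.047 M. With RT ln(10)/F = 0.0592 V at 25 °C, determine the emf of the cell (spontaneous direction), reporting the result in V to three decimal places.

MnO₄⁻/Mn²⁺ is the cathode (higher E°), Cu²⁺/Cu⁺ the anode: E°cell = +1.55 − (+0.14) = +1.41 V, n = 5.
Overall: MnO₄⁻(aq) + 8 H⁺(aq) + 5 Cu⁺(aq) → Mn²⁺(aq) + 4 H₂O(l) + 5 Cu²⁺(aq)
Q = [Mn²⁺]·[Cu²⁺]^5 / ([MnO₄⁻]·[H⁺]^8·[Cu⁺]^5); log Q = 23.282.
E = E° − (0.0592/n) log Q = +1.41 − (0.0592/5)(23.282) = +1.134 V.

+1.134 V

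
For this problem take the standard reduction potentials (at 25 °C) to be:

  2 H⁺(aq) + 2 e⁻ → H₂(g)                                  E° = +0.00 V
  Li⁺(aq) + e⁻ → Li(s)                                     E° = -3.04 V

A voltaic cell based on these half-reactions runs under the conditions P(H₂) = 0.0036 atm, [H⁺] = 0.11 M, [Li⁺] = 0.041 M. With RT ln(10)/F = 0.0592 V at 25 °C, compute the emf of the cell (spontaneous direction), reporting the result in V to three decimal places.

H⁺/H₂ is the cathode (higher E°), Li⁺/Li the anode: E°cell = +0.00 − (-3.04) = +3.04 V, n = 2.
Overall: 2 H⁺(aq) + 2 Li(s) → H₂(g) + 2 Li⁺(aq)
Q = P(H₂)·[Li⁺]^2 / ([H⁺]^2); log Q = -3.301.
E = E° − (0.0592/n) log Q = +3.04 − (0.0592/2)(-3.301) = +3.138 V.

+3.138 V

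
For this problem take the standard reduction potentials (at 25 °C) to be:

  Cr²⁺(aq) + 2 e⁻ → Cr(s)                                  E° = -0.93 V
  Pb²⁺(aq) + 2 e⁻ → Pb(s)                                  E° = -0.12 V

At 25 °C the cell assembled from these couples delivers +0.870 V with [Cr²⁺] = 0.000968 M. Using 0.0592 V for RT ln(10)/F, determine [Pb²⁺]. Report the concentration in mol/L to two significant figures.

0.10 M

Pb²⁺/Pb is the cathode, Cr²⁺/Cr the anode: E°cell = +0.81 V, n = 2.
Overall reaction: Pb²⁺(aq) + Cr(s) → Pb(s) + Cr²⁺(aq); Q = [Cr²⁺]^1/[Pb²⁺]^1.
From E = E° − (0.0592/n) log Q: log Q = (E° − E)·n/0.0592 = (+0.81 − (+0.870))·2/0.0592 = -2.0270.
So 1·log[Pb²⁺] = 1·log(0.000968) − log Q = -3.0141 − (-2.0270) = -0.9871; [Pb²⁺] = 10^(-0.9871) ≈ 0.10 M.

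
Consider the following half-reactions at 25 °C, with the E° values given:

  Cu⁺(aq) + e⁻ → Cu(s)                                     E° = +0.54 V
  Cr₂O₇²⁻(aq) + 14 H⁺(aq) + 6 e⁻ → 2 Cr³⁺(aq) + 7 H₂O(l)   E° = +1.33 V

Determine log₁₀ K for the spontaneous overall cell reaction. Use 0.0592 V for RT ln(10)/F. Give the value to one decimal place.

Cathode: Cr₂O₇²⁻/Cr³⁺; anode: Cu⁺/Cu. E°cell = +0.79 V, n = 6.
log K = nE°cell / 0.0592 = (6)(+0.79) / 0.0592 = 80.1.

80.1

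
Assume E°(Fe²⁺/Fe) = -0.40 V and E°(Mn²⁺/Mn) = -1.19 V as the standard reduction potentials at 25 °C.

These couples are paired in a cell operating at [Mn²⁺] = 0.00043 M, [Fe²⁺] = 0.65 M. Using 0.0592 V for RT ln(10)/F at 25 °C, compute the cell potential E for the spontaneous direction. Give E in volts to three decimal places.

Fe²⁺/Fe is the cathode (higher E°), Mn²⁺/Mn the anode: E°cell = -0.40 − (-1.19) = +0.79 V, n = 2.
Overall: Fe²⁺(aq) + Mn(s) → Fe(s) + Mn²⁺(aq)
Q = [Mn²⁺] / ([Fe²⁺]); log Q = -3.179.
E = E° − (0.0592/n) log Q = +0.79 − (0.0592/2)(-3.179) = +0.884 V.

+0.884 V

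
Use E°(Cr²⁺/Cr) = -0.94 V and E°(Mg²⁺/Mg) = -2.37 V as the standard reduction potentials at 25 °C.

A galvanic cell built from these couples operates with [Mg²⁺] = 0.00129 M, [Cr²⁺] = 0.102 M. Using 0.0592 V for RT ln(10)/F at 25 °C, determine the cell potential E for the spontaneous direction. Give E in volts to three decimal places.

Cr²⁺/Cr is the cathode (higher E°), Mg²⁺/Mg the anode: E°cell = -0.94 − (-2.37) = +1.43 V, n = 2.
Overall: Cr²⁺(aq) + Mg(s) → Cr(s) + Mg²⁺(aq)
Q = [Mg²⁺] / ([Cr²⁺]); log Q = -1.898.
E = E° − (0.0592/n) log Q = +1.43 − (0.0592/2)(-1.898) = +1.486 V.

+1.486 V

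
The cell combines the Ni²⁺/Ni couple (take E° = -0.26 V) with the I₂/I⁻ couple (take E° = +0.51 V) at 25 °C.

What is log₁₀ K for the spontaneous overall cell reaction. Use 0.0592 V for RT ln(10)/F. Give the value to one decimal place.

26.0

Cathode: I₂/I⁻; anode: Ni²⁺/Ni. E°cell = +0.77 V, n = 2.
log K = nE°cell / 0.0592 = (2)(+0.77) / 0.0592 = 26.0.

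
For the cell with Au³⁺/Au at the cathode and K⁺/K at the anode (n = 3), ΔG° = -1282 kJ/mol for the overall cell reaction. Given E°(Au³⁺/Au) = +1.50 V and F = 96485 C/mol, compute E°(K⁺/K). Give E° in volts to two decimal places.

E°cell = −ΔG°/(nF) = −(-1282×10³)/((3)(96485)) = +4.429 V.
Since Au³⁺/Au is the cathode and K⁺/K the anode, E°cell = E°(Au³⁺/Au) − E°(K⁺/K).
So E°(K⁺/K) = E°(Au³⁺/Au) − E°cell = (+1.50) − (+4.429) = -2.93 V.

-2.93 V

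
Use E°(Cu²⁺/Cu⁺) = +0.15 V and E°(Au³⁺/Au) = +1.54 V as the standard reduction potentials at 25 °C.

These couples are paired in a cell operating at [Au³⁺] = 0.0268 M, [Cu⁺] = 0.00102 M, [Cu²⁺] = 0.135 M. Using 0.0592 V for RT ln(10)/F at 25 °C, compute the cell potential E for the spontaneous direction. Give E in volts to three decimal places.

+1.233 V

Au³⁺/Au is the cathode (higher E°), Cu²⁺/Cu⁺ the anode: E°cell = +1.54 − (+0.15) = +1.39 V, n = 3.
Overall: Au³⁺(aq) + 3 Cu⁺(aq) → Au(s) + 3 Cu²⁺(aq)
Q = [Cu²⁺]^3 / ([Au³⁺]·[Cu⁺]^3); log Q = 7.937.
E = E° − (0.0592/n) log Q = +1.39 − (0.0592/3)(7.937) = +1.233 V.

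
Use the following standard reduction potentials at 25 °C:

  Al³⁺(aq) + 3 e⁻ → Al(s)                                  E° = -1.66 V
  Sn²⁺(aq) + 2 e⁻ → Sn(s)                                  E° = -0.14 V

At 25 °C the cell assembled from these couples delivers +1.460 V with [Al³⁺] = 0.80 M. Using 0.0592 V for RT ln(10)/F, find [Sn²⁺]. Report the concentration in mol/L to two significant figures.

0.0081 M

Sn²⁺/Sn is the cathode, Al³⁺/Al the anode: E°cell = +1.52 V, n = 6.
Overall reaction: 3 Sn²⁺(aq) + 2 Al(s) → 3 Sn(s) + 2 Al³⁺(aq); Q = [Al³⁺]^2/[Sn²⁺]^3.
From E = E° − (0.0592/n) log Q: log Q = (E° − E)·n/0.0592 = (+1.52 − (+1.460))·6/0.0592 = 6.0811.
So 3·log[Sn²⁺] = 2·log(0.8) − log Q = -0.1938 − (6.0811) = -6.2749; log[Sn²⁺] = -6.2749 / 3 = -2.0916; [Sn²⁺] = 10^(-2.0916) ≈ 0.0081 M.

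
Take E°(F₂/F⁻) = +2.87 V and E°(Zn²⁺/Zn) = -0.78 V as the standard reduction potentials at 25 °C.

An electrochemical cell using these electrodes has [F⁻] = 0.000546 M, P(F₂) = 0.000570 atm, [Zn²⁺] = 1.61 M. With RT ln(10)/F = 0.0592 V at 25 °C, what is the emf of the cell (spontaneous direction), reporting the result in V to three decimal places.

F₂/F⁻ is the cathode (higher E°), Zn²⁺/Zn the anode: E°cell = +2.87 − (-0.78) = +3.65 V, n = 2.
Overall: F₂(g) + Zn(s) → 2 F⁻(aq) + Zn²⁺(aq)
Q = [F⁻]^2·[Zn²⁺] / (P(F₂)); log Q = -3.075.
E = E° − (0.0592/n) log Q = +3.65 − (0.0592/2)(-3.075) = +3.741 V.

+3.741 V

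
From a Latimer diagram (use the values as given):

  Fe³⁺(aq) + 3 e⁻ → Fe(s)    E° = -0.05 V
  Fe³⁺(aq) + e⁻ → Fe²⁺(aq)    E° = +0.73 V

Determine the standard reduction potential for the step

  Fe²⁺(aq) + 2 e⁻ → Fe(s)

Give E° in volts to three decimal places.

-0.440 V

Sequential free energies add, so n₃E°₃ = n₁E°₁ + n₂E°₂.
With n₃ = 3, and the known step contributing 1×(+0.73) V, the unknown satisfies 2·E° = 3×(-0.05) − 1×(+0.73) = -0.880.
E° = -0.880 / 2 = -0.440 V.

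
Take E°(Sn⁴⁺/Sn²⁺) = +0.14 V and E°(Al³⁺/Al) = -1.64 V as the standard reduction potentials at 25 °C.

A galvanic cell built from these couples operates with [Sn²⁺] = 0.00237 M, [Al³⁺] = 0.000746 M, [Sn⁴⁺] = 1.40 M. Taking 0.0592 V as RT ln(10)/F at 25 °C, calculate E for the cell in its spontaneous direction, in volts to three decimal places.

+1.924 V

Sn⁴⁺/Sn²⁺ is the cathode (higher E°), Al³⁺/Al the anode: E°cell = +0.14 − (-1.64) = +1.78 V, n = 6.
Overall: 3 Sn⁴⁺(aq) + 2 Al(s) → 3 Sn²⁺(aq) + 2 Al³⁺(aq)
Q = [Sn²⁺]^3·[Al³⁺]^2 / ([Sn⁴⁺]^3); log Q = -14.569.
E = E° − (0.0592/n) log Q = +1.78 − (0.0592/6)(-14.569) = +1.924 V.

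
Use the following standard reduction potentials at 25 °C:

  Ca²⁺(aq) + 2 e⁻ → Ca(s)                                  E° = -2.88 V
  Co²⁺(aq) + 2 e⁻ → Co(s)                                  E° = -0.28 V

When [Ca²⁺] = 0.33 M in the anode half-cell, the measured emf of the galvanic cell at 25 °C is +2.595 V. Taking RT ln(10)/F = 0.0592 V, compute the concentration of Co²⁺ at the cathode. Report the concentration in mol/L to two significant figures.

0.22 M

Co²⁺/Co is the cathode, Ca²⁺/Ca the anode: E°cell = +2.60 V, n = 2.
Overall reaction: Co²⁺(aq) + Ca(s) → Co(s) + Ca²⁺(aq); Q = [Ca²⁺]^1/[Co²⁺]^1.
From E = E° − (0.0592/n) log Q: log Q = (E° − E)·n/0.0592 = (+2.60 − (+2.595))·2/0.0592 = 0.1689.
So 1·log[Co²⁺] = 1·log(0.33) − log Q = -0.4815 − (0.1689) = -0.6504; [Co²⁺] = 10^(-0.6504) ≈ 0.22 M.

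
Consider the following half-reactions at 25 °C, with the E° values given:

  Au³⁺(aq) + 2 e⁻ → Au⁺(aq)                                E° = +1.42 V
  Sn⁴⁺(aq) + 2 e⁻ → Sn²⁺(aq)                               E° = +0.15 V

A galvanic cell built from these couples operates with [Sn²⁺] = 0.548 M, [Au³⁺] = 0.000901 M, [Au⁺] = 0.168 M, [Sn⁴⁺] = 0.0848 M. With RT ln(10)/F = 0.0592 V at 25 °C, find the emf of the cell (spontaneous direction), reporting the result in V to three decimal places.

Au³⁺/Au⁺ is the cathode (higher E°), Sn⁴⁺/Sn²⁺ the anode: E°cell = +1.42 − (+0.15) = +1.27 V, n = 2.
Overall: Au³⁺(aq) + Sn²⁺(aq) → Au⁺(aq) + Sn⁴⁺(aq)
Q = [Au⁺]·[Sn⁴⁺] / ([Au³⁺]·[Sn²⁺]); log Q = 1.460.
E = E° − (0.0592/n) log Q = +1.27 − (0.0592/2)(1.460) = +1.227 V.

+1.227 V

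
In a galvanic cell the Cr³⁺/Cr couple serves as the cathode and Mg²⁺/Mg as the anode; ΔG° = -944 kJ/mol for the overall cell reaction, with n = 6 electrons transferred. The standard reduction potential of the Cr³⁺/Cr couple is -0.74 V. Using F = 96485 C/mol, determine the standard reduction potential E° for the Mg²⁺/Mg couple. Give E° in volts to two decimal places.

E°cell = −ΔG°/(nF) = −(-944×10³)/((6)(96485)) = +1.631 V.
Since Cr³⁺/Cr is the cathode and Mg²⁺/Mg the anode, E°cell = E°(Cr³⁺/Cr) − E°(Mg²⁺/Mg).
So E°(Mg²⁺/Mg) = E°(Cr³⁺/Cr) − E°cell = (-0.74) − (+1.631) = -2.37 V.

-2.37 V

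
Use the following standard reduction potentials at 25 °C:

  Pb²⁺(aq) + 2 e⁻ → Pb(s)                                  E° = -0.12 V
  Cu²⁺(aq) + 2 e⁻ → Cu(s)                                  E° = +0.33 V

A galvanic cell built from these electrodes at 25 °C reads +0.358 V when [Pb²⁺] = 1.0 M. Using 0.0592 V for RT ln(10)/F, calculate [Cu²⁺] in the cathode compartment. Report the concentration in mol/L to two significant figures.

0.00078 M

Cu²⁺/Cu is the cathode, Pb²⁺/Pb the anode: E°cell = +0.45 V, n = 2.
Overall reaction: Cu²⁺(aq) + Pb(s) → Cu(s) + Pb²⁺(aq); Q = [Pb²⁺]^1/[Cu²⁺]^1.
From E = E° − (0.0592/n) log Q: log Q = (E° − E)·n/0.0592 = (+0.45 − (+0.358))·2/0.0592 = 3.1081.
So 1·log[Cu²⁺] = 1·log(1) − log Q = 0.0000 − (3.1081) = -3.1081; [Cu²⁺] = 10^(-3.1081) ≈ 0.00078 M.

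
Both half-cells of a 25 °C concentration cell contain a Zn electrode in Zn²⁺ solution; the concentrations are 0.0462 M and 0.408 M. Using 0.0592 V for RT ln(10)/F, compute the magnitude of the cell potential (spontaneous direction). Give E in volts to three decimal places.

For a concentration cell E°cell = 0. The 0.408 M side is the cathode (reduction is favoured where [Zn²⁺] is higher).
With n = 2, E = −(0.0592/2) log([Zn²⁺]ₐₙ/[Zn²⁺]꜀ₐₜ) = −(0.0592/2) log(0.0462/0.408) = −(0.0592/2)(-0.946) = +0.028 V.

+0.028 V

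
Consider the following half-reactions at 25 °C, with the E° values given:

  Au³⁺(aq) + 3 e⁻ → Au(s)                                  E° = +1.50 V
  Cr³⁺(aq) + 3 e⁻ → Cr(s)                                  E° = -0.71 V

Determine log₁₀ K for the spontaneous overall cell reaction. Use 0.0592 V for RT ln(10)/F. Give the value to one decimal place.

Cathode: Au³⁺/Au; anode: Cr³⁺/Cr. E°cell = +2.21 V, n = 3.
log K = nE°cell / 0.0592 = (3)(+2.21) / 0.0592 = 112.0.

112.0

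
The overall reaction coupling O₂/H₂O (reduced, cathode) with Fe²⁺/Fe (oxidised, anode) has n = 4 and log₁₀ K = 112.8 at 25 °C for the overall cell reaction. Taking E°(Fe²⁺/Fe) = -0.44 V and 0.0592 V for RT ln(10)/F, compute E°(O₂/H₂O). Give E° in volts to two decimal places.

E°cell = (0.0592/n)·log K = (0.0592/4)(112.8) = +1.669 V.
Since O₂/H₂O is the cathode and Fe²⁺/Fe the anode, E°cell = E°(O₂/H₂O) − E°(Fe²⁺/Fe).
So E°(O₂/H₂O) = E°cell + E°(Fe²⁺/Fe) = +1.669 + (-0.44) = +1.23 V.

+1.23 V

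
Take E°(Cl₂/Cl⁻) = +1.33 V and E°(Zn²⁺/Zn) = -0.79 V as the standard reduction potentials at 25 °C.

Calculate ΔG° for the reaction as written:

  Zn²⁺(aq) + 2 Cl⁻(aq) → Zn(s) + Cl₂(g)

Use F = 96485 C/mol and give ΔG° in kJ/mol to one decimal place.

+409.1 kJ/mol

As written, Zn²⁺/Zn is reduced (cathode) and Cl₂/Cl⁻ is oxidised (anode), so E°cell = (-0.79) − (+1.33) = -2.12 V.
Balancing electrons gives n = 2.
ΔG° = −nFE° = −(2)(96485)(-2.12) = 409,096 J = +409.1 kJ/mol.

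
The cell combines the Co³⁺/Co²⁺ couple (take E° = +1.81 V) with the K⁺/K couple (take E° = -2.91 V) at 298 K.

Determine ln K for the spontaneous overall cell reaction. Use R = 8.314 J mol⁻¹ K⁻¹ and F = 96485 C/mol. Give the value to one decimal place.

183.8

Cathode: Co³⁺/Co²⁺; anode: K⁺/K. E°cell = (+1.81) − (-2.91) = +4.72 V, with n = 1.
ΔG° = −nFE° = −RT ln K, so ln K = nFE°/(RT) = (1)(96485)(+4.72) / ((8.314)(298)) = 183.813.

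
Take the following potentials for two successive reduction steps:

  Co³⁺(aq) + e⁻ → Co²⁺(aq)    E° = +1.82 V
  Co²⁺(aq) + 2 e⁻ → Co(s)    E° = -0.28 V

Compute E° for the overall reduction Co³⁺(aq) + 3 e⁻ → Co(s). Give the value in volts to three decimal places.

+0.420 V

Standard free energies of sequential steps add: ΔG°₃ = ΔG°₁ + ΔG°₂, so n₃E°₃ = n₁E°₁ + n₂E°₂.
E°₃ = (1×+1.82 + 2×-0.28) / 3 = (+1.260) / 3 = +0.420 V.
Simply averaging or adding the two E° values would be wrong; the electron-weighted sum is required.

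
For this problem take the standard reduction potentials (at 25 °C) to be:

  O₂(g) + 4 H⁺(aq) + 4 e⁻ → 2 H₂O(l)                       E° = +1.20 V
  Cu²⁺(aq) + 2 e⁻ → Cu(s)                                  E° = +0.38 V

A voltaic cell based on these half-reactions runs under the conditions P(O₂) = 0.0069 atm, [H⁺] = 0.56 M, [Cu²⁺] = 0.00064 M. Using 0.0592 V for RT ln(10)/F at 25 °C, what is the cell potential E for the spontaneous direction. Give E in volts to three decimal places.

+0.868 V

O₂/H₂O is the cathode (higher E°), Cu²⁺/Cu the anode: E°cell = +1.20 − (+0.38) = +0.82 V, n = 4.
Overall: O₂(g) + 4 H⁺(aq) + 2 Cu(s) → 2 H₂O(l) + 2 Cu²⁺(aq)
Q = [Cu²⁺]^2 / (P(O₂)·[H⁺]^4); log Q = -3.219.
E = E° − (0.0592/n) log Q = +0.82 − (0.0592/4)(-3.219) = +0.868 V.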